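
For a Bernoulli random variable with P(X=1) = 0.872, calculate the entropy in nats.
0.3826 nats

The binary entropy function is:
H(p) = -p log(p) - (1-p) log(1-p)

H(0.872) = -0.872 × log_e(0.872) - 0.128 × log_e(0.128)
H(0.872) = 0.3826 nats

Note: Binary entropy is maximized at p=0.5 (H=1 bit) and minimized at p=0 or p=1 (H=0).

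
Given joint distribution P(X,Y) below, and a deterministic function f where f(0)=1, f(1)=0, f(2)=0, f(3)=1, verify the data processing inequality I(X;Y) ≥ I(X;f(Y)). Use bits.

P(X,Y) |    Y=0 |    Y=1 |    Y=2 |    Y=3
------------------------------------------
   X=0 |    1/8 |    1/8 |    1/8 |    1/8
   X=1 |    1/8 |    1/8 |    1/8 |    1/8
I(X;Y) = 0.0000, I(X;f(Y)) = 0.0000, inequality holds: 0.0000 ≥ 0.0000

Data Processing Inequality: For any Markov chain X → Y → Z, we have I(X;Y) ≥ I(X;Z).

Here Z = f(Y) is a deterministic function of Y, forming X → Y → Z.

Original I(X;Y) = 0.0000 bits

After applying f:
P(X,Z) where Z=f(Y):
- P(X,Z=0) = P(X,Y=1) + P(X,Y=2)
- P(X,Z=1) = P(X,Y=0) + P(X,Y=3)

I(X;Z) = I(X;f(Y)) = 0.0000 bits

Verification: 0.0000 ≥ 0.0000 ✓

Information cannot be created by processing; the function f can only lose information about X.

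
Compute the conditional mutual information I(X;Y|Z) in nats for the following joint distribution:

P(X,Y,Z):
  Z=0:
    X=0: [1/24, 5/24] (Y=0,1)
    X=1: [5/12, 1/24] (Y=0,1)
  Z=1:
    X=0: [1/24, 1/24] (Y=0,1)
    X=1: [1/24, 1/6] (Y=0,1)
0.2201 nats

Conditional mutual information: I(X;Y|Z) = H(X|Z) + H(Y|Z) - H(X,Y|Z)

H(Z) = 0.6036
H(X,Z) = 1.2380 → H(X|Z) = 0.6344
H(Y,Z) = 1.2380 → H(Y|Z) = 0.6344
H(X,Y,Z) = 1.6523 → H(X,Y|Z) = 1.0487

I(X;Y|Z) = 0.6344 + 0.6344 - 1.0487 = 0.2201 nats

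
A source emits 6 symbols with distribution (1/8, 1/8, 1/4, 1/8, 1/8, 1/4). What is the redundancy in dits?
0.0256 dits

Redundancy measures how far a source is from maximum entropy:
R = H_max - H(X)

Maximum entropy for 6 symbols: H_max = log_10(6) = 0.7782 dits
Actual entropy: H(X) = 0.7526 dits
Redundancy: R = 0.7782 - 0.7526 = 0.0256 dits

This redundancy represents potential for compression: the source could be compressed by 0.0256 dits per symbol.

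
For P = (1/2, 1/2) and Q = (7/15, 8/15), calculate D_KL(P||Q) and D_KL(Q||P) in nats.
D_KL(P||Q) = 0.0022, D_KL(Q||P) = 0.0022

KL divergence is not symmetric: D_KL(P||Q) ≠ D_KL(Q||P) in general.

D_KL(P||Q) = 0.0022 nats
D_KL(Q||P) = 0.0022 nats

In this case they happen to be equal (to 4 decimal places).

This asymmetry is why KL divergence is not a true distance metric.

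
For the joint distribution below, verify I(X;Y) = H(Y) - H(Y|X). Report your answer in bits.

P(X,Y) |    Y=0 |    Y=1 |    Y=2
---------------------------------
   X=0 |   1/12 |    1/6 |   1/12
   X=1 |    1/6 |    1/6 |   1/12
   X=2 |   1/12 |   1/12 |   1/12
I(X;Y) = 0.0242 bits

Mutual information has multiple equivalent forms:
- I(X;Y) = H(X) - H(X|Y)
- I(X;Y) = H(Y) - H(Y|X)
- I(X;Y) = H(X) + H(Y) - H(X,Y)

Computing all quantities:
H(X) = 1.5546, H(Y) = 1.5546, H(X,Y) = 3.0850
H(X|Y) = 1.5304, H(Y|X) = 1.5304

Verification:
H(X) - H(X|Y) = 1.5546 - 1.5304 = 0.0242
H(Y) - H(Y|X) = 1.5546 - 1.5304 = 0.0242
H(X) + H(Y) - H(X,Y) = 1.5546 + 1.5546 - 3.0850 = 0.0242

All forms give I(X;Y) = 0.0242 bits. ✓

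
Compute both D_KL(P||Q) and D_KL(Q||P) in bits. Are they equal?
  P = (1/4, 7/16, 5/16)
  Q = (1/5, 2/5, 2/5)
D_KL(P||Q) = 0.0257, D_KL(Q||P) = 0.0264

KL divergence is not symmetric: D_KL(P||Q) ≠ D_KL(Q||P) in general.

D_KL(P||Q) = 0.0257 bits
D_KL(Q||P) = 0.0264 bits

No, they are not equal!

This asymmetry is why KL divergence is not a true distance metric.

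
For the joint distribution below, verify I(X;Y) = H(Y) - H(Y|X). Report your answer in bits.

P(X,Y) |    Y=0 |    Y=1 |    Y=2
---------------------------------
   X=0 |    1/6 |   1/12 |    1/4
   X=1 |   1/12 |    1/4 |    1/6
I(X;Y) = 0.0954 bits

Mutual information has multiple equivalent forms:
- I(X;Y) = H(X) - H(X|Y)
- I(X;Y) = H(Y) - H(Y|X)
- I(X;Y) = H(X) + H(Y) - H(X,Y)

Computing all quantities:
H(X) = 1.0000, H(Y) = 1.5546, H(X,Y) = 2.4591
H(X|Y) = 0.9046, H(Y|X) = 1.4591

Verification:
H(X) - H(X|Y) = 1.0000 - 0.9046 = 0.0954
H(Y) - H(Y|X) = 1.5546 - 1.4591 = 0.0954
H(X) + H(Y) - H(X,Y) = 1.0000 + 1.5546 - 2.4591 = 0.0954

All forms give I(X;Y) = 0.0954 bits. ✓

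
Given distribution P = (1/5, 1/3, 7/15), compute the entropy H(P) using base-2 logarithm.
1.5058 bits

Shannon entropy is H(X) = -Σ p(x) log p(x).

For P = (1/5, 1/3, 7/15):
H = -1/5 × log_2(1/5) -1/3 × log_2(1/3) -7/15 × log_2(7/15)
H = 1.5058 bits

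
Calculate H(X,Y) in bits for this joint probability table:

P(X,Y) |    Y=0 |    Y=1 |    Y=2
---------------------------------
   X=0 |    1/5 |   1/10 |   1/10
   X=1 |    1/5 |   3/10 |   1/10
2.4464 bits

Joint entropy is H(X,Y) = -Σ_{x,y} p(x,y) log p(x,y).

Summing over all non-zero entries:
H(X,Y) = -[1/5·log_2(1/5) + 1/10·log_2(1/10) + 1/10·log_2(1/10) + 1/5·log_2(1/5) + 3/10·log_2(3/10) + 1/10·log_2(1/10)]
H(X,Y) = 2.4464 bits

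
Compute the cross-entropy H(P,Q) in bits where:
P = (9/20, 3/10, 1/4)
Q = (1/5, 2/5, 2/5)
1.7719 bits

Cross-entropy: H(P,Q) = -Σ p(x) log q(x)

Alternatively: H(P,Q) = H(P) + D_KL(P||Q)
H(P) = 1.5395 bits
D_KL(P||Q) = 0.2324 bits

H(P,Q) = 1.5395 + 0.2324 = 1.7719 bits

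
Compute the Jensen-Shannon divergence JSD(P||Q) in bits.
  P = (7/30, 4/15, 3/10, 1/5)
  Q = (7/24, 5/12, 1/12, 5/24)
0.0613 bits

Jensen-Shannon divergence is:
JSD(P||Q) = 0.5 × D_KL(P||M) + 0.5 × D_KL(Q||M)
where M = 0.5 × (P + Q) is the mixture distribution.

M = 0.5 × (7/30, 4/15, 3/10, 1/5) + 0.5 × (7/24, 5/12, 1/12, 5/24) = (0.2625, 0.341667, 0.191667, 0.204167)

D_KL(P||M) = 0.0530 bits
D_KL(Q||M) = 0.0696 bits

JSD(P||Q) = 0.5 × 0.0530 + 0.5 × 0.0696 = 0.0613 bits

Unlike KL divergence, JSD is symmetric and bounded: 0 ≤ JSD ≤ log(2).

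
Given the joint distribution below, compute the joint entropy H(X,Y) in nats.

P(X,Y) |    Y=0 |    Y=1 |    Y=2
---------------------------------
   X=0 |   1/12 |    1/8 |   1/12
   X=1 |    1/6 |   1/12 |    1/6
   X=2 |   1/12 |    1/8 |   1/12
2.1525 nats

Joint entropy is H(X,Y) = -Σ_{x,y} p(x,y) log p(x,y).

Summing over all non-zero entries:
H(X,Y) = -[1/12·log_e(1/12) + 1/8·log_e(1/8) + 1/12·log_e(1/12) + 1/6·log_e(1/6) + 1/12·log_e(1/12) + 1/6·log_e(1/6) + 1/12·log_e(1/12) + 1/8·log_e(1/8) + 1/12·log_e(1/12)]
H(X,Y) = 2.1525 nats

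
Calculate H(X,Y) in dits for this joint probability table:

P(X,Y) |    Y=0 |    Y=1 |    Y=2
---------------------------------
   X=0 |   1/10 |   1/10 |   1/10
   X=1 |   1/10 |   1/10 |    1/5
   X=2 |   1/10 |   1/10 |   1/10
0.9398 dits

Joint entropy is H(X,Y) = -Σ_{x,y} p(x,y) log p(x,y).

Summing over all non-zero entries:
H(X,Y) = -[1/10·log_10(1/10) + 1/10·log_10(1/10) + 1/10·log_10(1/10) + 1/10·log_10(1/10) + 1/10·log_10(1/10) + 1/5·log_10(1/5) + 1/10·log_10(1/10) + 1/10·log_10(1/10) + 1/10·log_10(1/10)]
H(X,Y) = 0.9398 dits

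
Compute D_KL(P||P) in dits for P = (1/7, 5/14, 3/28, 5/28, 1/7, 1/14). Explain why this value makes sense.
0.0000 dits

KL divergence satisfies the Gibbs inequality: D_KL(P||Q) ≥ 0 for all distributions P, Q.

D_KL(P||Q) = Σ p(x) log(p(x)/q(x))
Each term is p(x) × log_10(p(x)/p(x)) = p(x) × log_10(1) = 0, so the sum is 0.
D_KL(P||Q) = 0.0000 dits

When P = Q, the KL divergence is exactly 0, as there is no 'divergence' between identical distributions.

This non-negativity is a fundamental property: relative entropy cannot be negative because it measures how different Q is from P.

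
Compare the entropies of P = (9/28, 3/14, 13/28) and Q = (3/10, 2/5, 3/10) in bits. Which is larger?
Q

Computing entropies in bits:
H(P) = 1.5165
H(Q) = 1.5710

Distribution Q has higher entropy.

Intuition: The distribution closer to uniform (more spread out) has higher entropy.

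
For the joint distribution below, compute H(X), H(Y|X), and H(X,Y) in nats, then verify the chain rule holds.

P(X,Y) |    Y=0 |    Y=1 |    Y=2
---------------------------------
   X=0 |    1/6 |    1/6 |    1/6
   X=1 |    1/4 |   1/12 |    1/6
H(X,Y) = 1.7482, H(X) = 0.6931, H(Y|X) = 1.0550 (all in nats)

Chain rule: H(X,Y) = H(X) + H(Y|X)

Left side — joint entropy directly:
H(X,Y) = -Σ p(x,y) log p(x,y) = 1.7482 nats

Right side — compute H(Y|X) from the conditional distributions:
P(X) = (1/2, 1/2), so H(X) = 0.6931 nats
H(Y|X) = Σ_x P(X=x) · H(Y|X=x):
  P(Y|X=0) = (1/3, 1/3, 1/3), H(Y|X=0) = 1.0986, weight P(X=0) = 1/2
  P(Y|X=1) = (1/2, 1/6, 1/3), H(Y|X=1) = 1.0114, weight P(X=1) = 1/2
H(Y|X) = 1.0550 nats

H(X) + H(Y|X) = 0.6931 + 1.0550 = 1.7482 nats

Both sides equal 1.7482 nats. ✓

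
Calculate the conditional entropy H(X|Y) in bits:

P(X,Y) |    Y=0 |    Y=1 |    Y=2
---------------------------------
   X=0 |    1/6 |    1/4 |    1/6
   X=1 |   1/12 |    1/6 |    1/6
0.9675 bits

Using the chain rule: H(X|Y) = H(X,Y) - H(Y)

First, compute H(X,Y) = 2.5221 bits

Marginal P(Y) = (1/4, 5/12, 1/3)
H(Y) = 1.5546 bits

H(X|Y) = H(X,Y) - H(Y) = 2.5221 - 1.5546 = 0.9675 bits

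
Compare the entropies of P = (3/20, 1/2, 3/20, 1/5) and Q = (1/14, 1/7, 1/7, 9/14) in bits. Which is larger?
P

Computing entropies in bits:
H(P) = 1.7855
H(Q) = 1.4838

Distribution P has higher entropy.

Intuition: The distribution closer to uniform (more spread out) has higher entropy.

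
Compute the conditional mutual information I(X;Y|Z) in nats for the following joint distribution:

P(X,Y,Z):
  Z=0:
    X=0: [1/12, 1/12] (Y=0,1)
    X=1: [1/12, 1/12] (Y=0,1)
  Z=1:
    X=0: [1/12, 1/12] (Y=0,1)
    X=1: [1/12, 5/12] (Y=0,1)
0.0341 nats

Conditional mutual information: I(X;Y|Z) = H(X|Z) + H(Y|Z) - H(X,Y|Z)

H(Z) = 0.6365
H(X,Z) = 1.2425 → H(X|Z) = 0.6059
H(Y,Z) = 1.2425 → H(Y|Z) = 0.6059
H(X,Y,Z) = 1.8143 → H(X,Y|Z) = 1.1778

I(X;Y|Z) = 0.6059 + 0.6059 - 1.1778 = 0.0341 nats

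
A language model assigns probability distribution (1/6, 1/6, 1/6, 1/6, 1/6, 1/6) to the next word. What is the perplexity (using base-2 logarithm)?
6.0000

Perplexity is 2^H (or exp(H) for natural log).

First, H = -Σ p log p = 2.5850 bits
Perplexity = 2^2.5850 = 6.0000

Interpretation: The model's uncertainty is equivalent to choosing uniformly among 6.0 options.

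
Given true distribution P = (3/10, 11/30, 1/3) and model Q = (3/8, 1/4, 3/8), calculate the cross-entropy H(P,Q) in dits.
0.4905 dits

Cross-entropy: H(P,Q) = -Σ p(x) log q(x)

Alternatively: H(P,Q) = H(P) + D_KL(P||Q)
H(P) = 0.4757 dits
D_KL(P||Q) = 0.0149 dits

H(P,Q) = 0.4757 + 0.0149 = 0.4905 dits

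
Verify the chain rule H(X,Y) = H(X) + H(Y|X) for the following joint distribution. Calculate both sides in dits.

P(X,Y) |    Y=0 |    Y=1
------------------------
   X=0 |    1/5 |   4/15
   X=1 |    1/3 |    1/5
H(X,Y) = 0.5917, H(X) = 0.3001, H(Y|X) = 0.2916 (all in dits)

Chain rule: H(X,Y) = H(X) + H(Y|X)

Left side — joint entropy directly:
H(X,Y) = -Σ p(x,y) log p(x,y) = 0.5917 dits

Right side — compute H(Y|X) from the conditional distributions:
P(X) = (7/15, 8/15), so H(X) = 0.3001 dits
H(Y|X) = Σ_x P(X=x) · H(Y|X=x):
  P(Y|X=0) = (3/7, 4/7), H(Y|X=0) = 0.2966, weight P(X=0) = 7/15
  P(Y|X=1) = (5/8, 3/8), H(Y|X=1) = 0.2873, weight P(X=1) = 8/15
H(Y|X) = 0.2916 dits

H(X) + H(Y|X) = 0.3001 + 0.2916 = 0.5917 dits

Both sides equal 0.5917 dits. ✓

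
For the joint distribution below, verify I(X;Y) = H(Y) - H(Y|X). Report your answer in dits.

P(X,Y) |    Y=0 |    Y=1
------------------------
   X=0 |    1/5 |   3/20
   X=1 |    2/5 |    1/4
I(X;Y) = 0.0004 dits

Mutual information has multiple equivalent forms:
- I(X;Y) = H(X) - H(X|Y)
- I(X;Y) = H(Y) - H(Y|X)
- I(X;Y) = H(X) + H(Y) - H(X,Y)

Computing all quantities:
H(X) = 0.2812, H(Y) = 0.2923, H(X,Y) = 0.5731
H(X|Y) = 0.2808, H(Y|X) = 0.2919

Verification:
H(X) - H(X|Y) = 0.2812 - 0.2808 = 0.0004
H(Y) - H(Y|X) = 0.2923 - 0.2919 = 0.0004
H(X) + H(Y) - H(X,Y) = 0.2812 + 0.2923 - 0.5731 = 0.0004

All forms give I(X;Y) = 0.0004 dits. ✓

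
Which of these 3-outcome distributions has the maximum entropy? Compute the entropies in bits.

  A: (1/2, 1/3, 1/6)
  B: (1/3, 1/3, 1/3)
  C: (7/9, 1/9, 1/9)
B

For a discrete distribution over n outcomes, entropy is maximized by the uniform distribution.

Computing entropies:
H(A) = 1.4591 bits
H(B) = 1.5850 bits
H(C) = 0.9864 bits

The uniform distribution (where all probabilities equal 1/3) achieves the maximum entropy of log_2(3) = 1.5850 bits.

Distribution B has the highest entropy.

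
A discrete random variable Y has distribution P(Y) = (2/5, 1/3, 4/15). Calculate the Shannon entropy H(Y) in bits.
1.5656 bits

Shannon entropy is H(X) = -Σ p(x) log p(x).

For P = (2/5, 1/3, 4/15):
H = -2/5 × log_2(2/5) -1/3 × log_2(1/3) -4/15 × log_2(4/15)
H = 1.5656 bits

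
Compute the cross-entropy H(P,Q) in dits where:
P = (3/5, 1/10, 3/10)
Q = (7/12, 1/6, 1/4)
0.3989 dits

Cross-entropy: H(P,Q) = -Σ p(x) log q(x)

Alternatively: H(P,Q) = H(P) + D_KL(P||Q)
H(P) = 0.3900 dits
D_KL(P||Q) = 0.0089 dits

H(P,Q) = 0.3900 + 0.0089 = 0.3989 dits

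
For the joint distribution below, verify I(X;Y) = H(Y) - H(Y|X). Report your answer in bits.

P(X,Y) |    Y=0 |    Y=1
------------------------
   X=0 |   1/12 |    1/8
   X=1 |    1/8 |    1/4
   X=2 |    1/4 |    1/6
I(X;Y) = 0.0438 bits

Mutual information has multiple equivalent forms:
- I(X;Y) = H(X) - H(X|Y)
- I(X;Y) = H(Y) - H(Y|X)
- I(X;Y) = H(X) + H(Y) - H(X,Y)

Computing all quantities:
H(X) = 1.5284, H(Y) = 0.9950, H(X,Y) = 2.4796
H(X|Y) = 1.4846, H(Y|X) = 0.9512

Verification:
H(X) - H(X|Y) = 1.5284 - 1.4846 = 0.0438
H(Y) - H(Y|X) = 0.9950 - 0.9512 = 0.0438
H(X) + H(Y) - H(X,Y) = 1.5284 + 0.9950 - 2.4796 = 0.0438

All forms give I(X;Y) = 0.0438 bits. ✓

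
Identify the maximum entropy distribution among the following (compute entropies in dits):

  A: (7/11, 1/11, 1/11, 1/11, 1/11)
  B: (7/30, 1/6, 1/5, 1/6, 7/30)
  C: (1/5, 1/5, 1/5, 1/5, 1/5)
C

For a discrete distribution over n outcomes, entropy is maximized by the uniform distribution.

Computing entropies:
H(A) = 0.5036 dits
H(B) = 0.6941 dits
H(C) = 0.6990 dits

The uniform distribution (where all probabilities equal 1/5) achieves the maximum entropy of log_10(5) = 0.6990 dits.

Distribution C has the highest entropy.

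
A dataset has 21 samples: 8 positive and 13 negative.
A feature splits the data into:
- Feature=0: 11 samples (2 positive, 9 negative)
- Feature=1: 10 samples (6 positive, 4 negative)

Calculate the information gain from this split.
0.1380 bits

Information Gain = H(Y) - H(Y|Feature)

Before split:
P(positive) = 8/21 = 0.3810
H(Y) = 0.9587 bits

After split:
Feature=0: H = 0.6840 bits (weight = 11/21)
Feature=1: H = 0.9710 bits (weight = 10/21)
H(Y|Feature) = (11/21)×0.6840 + (10/21)×0.9710 = 0.8207 bits

Information Gain = 0.9587 - 0.8207 = 0.1380 bits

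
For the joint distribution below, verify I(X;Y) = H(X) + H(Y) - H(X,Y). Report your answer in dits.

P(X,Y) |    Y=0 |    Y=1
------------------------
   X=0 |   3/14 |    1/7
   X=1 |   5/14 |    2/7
I(X;Y) = 0.0004 dits

Mutual information has multiple equivalent forms:
- I(X;Y) = H(X) - H(X|Y)
- I(X;Y) = H(Y) - H(Y|X)
- I(X;Y) = H(X) + H(Y) - H(X,Y)

Computing all quantities:
H(X) = 0.2831, H(Y) = 0.2966, H(X,Y) = 0.5792
H(X|Y) = 0.2827, H(Y|X) = 0.2962

Verification:
H(X) - H(X|Y) = 0.2831 - 0.2827 = 0.0004
H(Y) - H(Y|X) = 0.2966 - 0.2962 = 0.0004
H(X) + H(Y) - H(X,Y) = 0.2831 + 0.2966 - 0.5792 = 0.0004

All forms give I(X;Y) = 0.0004 dits. ✓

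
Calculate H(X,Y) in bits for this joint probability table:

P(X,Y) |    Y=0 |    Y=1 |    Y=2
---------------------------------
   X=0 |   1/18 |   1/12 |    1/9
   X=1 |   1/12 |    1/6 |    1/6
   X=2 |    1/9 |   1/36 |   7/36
2.9982 bits

Joint entropy is H(X,Y) = -Σ_{x,y} p(x,y) log p(x,y).

Summing over all non-zero entries:
H(X,Y) = -[1/18·log_2(1/18) + 1/12·log_2(1/12) + 1/9·log_2(1/9) + 1/12·log_2(1/12) + 1/6·log_2(1/6) + 1/6·log_2(1/6) + 1/9·log_2(1/9) + 1/36·log_2(1/36) + 7/36·log_2(7/36)]
H(X,Y) = 2.9982 bits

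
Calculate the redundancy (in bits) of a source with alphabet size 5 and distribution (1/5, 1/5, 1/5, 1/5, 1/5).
0.0000 bits

Redundancy measures how far a source is from maximum entropy:
R = H_max - H(X)

Maximum entropy for 5 symbols: H_max = log_2(5) = 2.3219 bits
Actual entropy: H(X) = 2.3219 bits
Redundancy: R = 2.3219 - 2.3219 = 0.0000 bits

This redundancy represents potential for compression: the source could be compressed by 0.0000 bits per symbol.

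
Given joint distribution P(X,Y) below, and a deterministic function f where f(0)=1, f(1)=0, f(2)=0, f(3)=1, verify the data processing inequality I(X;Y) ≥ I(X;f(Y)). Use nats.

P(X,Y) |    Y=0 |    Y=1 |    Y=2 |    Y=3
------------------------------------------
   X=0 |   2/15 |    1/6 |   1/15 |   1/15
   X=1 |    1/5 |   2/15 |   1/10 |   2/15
I(X;Y) = 0.0143, I(X;f(Y)) = 0.0079, inequality holds: 0.0143 ≥ 0.0079

Data Processing Inequality: For any Markov chain X → Y → Z, we have I(X;Y) ≥ I(X;Z).

Here Z = f(Y) is a deterministic function of Y, forming X → Y → Z.

Original I(X;Y) = 0.0143 nats

After applying f:
P(X,Z) where Z=f(Y):
- P(X,Z=0) = P(X,Y=1) + P(X,Y=2)
- P(X,Z=1) = P(X,Y=0) + P(X,Y=3)

I(X;Z) = I(X;f(Y)) = 0.0079 nats

Verification: 0.0143 ≥ 0.0079 ✓

Information cannot be created by processing; the function f can only lose information about X.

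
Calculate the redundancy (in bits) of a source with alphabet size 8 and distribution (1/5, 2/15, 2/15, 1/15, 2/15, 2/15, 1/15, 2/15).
0.0768 bits

Redundancy measures how far a source is from maximum entropy:
R = H_max - H(X)

Maximum entropy for 8 symbols: H_max = log_2(8) = 3.0000 bits
Actual entropy: H(X) = 2.9232 bits
Redundancy: R = 3.0000 - 2.9232 = 0.0768 bits

This redundancy represents potential for compression: the source could be compressed by 0.0768 bits per symbol.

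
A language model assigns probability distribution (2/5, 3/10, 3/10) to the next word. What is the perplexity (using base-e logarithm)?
2.9710

Perplexity is e^H (or exp(H) for natural log).

First, H = -Σ p log p = 1.0889 nats
Perplexity = e^1.0889 = 2.9710

Interpretation: The model's uncertainty is equivalent to choosing uniformly among 3.0 options.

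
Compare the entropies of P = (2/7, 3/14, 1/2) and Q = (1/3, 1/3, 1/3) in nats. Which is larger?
Q

Computing entropies in nats:
H(P) = 1.0346
H(Q) = 1.0986

Distribution Q has higher entropy.

Intuition: The distribution closer to uniform (more spread out) has higher entropy.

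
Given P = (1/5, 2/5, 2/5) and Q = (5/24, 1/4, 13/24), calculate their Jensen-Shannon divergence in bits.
0.0204 bits

Jensen-Shannon divergence is:
JSD(P||Q) = 0.5 × D_KL(P||M) + 0.5 × D_KL(Q||M)
where M = 0.5 × (P + Q) is the mixture distribution.

M = 0.5 × (1/5, 2/5, 2/5) + 0.5 × (5/24, 1/4, 13/24) = (0.204167, 13/40, 0.470833)

D_KL(P||M) = 0.0198 bits
D_KL(Q||M) = 0.0210 bits

JSD(P||Q) = 0.5 × 0.0198 + 0.5 × 0.0210 = 0.0204 bits

Unlike KL divergence, JSD is symmetric and bounded: 0 ≤ JSD ≤ log(2).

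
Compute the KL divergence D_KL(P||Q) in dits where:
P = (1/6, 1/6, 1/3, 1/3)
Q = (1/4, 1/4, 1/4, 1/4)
0.0246 dits

KL divergence: D_KL(P||Q) = Σ p(x) log(p(x)/q(x))

Computing term by term:
  x=0: 1/6 × log_10[(1/6)/(1/4)] = 1/6 × -0.1761 = -0.0293
  x=1: 1/6 × log_10[(1/6)/(1/4)] = 1/6 × -0.1761 = -0.0293
  x=2: 1/3 × log_10[(1/3)/(1/4)] = 1/3 × 0.1249 = 0.0416
  x=3: 1/3 × log_10[(1/3)/(1/4)] = 1/3 × 0.1249 = 0.0416

D_KL(P||Q) = 0.0246 dits

Note: KL divergence is always non-negative and equals 0 iff P = Q.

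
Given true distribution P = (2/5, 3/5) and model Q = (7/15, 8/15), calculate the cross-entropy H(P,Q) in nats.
0.6820 nats

Cross-entropy: H(P,Q) = -Σ p(x) log q(x)

Alternatively: H(P,Q) = H(P) + D_KL(P||Q)
H(P) = 0.6730 nats
D_KL(P||Q) = 0.0090 nats

H(P,Q) = 0.6730 + 0.0090 = 0.6820 nats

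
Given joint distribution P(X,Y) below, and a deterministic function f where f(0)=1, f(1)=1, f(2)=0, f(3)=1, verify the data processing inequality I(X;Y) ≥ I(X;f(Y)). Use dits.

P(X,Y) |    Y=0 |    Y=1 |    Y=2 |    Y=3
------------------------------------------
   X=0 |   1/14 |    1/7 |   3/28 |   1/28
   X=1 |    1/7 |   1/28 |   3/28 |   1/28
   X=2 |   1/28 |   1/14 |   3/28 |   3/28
I(X;Y) = 0.0420, I(X;f(Y)) = 0.0003, inequality holds: 0.0420 ≥ 0.0003

Data Processing Inequality: For any Markov chain X → Y → Z, we have I(X;Y) ≥ I(X;Z).

Here Z = f(Y) is a deterministic function of Y, forming X → Y → Z.

Original I(X;Y) = 0.0420 dits

After applying f:
P(X,Z) where Z=f(Y):
- P(X,Z=0) = P(X,Y=2)
- P(X,Z=1) = P(X,Y=0) + P(X,Y=1) + P(X,Y=3)

I(X;Z) = I(X;f(Y)) = 0.0003 dits

Verification: 0.0420 ≥ 0.0003 ✓

Information cannot be created by processing; the function f can only lose information about X.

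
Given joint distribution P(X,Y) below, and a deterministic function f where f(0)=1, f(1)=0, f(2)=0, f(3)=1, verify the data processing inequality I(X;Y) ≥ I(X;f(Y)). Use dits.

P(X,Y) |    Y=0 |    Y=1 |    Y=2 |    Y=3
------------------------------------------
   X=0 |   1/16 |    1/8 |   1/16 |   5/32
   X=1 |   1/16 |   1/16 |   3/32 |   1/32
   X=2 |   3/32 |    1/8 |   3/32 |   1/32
I(X;Y) = 0.0300, I(X;f(Y)) = 0.0062, inequality holds: 0.0300 ≥ 0.0062

Data Processing Inequality: For any Markov chain X → Y → Z, we have I(X;Y) ≥ I(X;Z).

Here Z = f(Y) is a deterministic function of Y, forming X → Y → Z.

Original I(X;Y) = 0.0300 dits

After applying f:
P(X,Z) where Z=f(Y):
- P(X,Z=0) = P(X,Y=1) + P(X,Y=2)
- P(X,Z=1) = P(X,Y=0) + P(X,Y=3)

I(X;Z) = I(X;f(Y)) = 0.0062 dits

Verification: 0.0300 ≥ 0.0062 ✓

Information cannot be created by processing; the function f can only lose information about X.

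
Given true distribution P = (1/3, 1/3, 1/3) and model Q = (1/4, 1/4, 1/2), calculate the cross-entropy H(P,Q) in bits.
1.6667 bits

Cross-entropy: H(P,Q) = -Σ p(x) log q(x)

Alternatively: H(P,Q) = H(P) + D_KL(P||Q)
H(P) = 1.5850 bits
D_KL(P||Q) = 0.0817 bits

H(P,Q) = 1.5850 + 0.0817 = 1.6667 bits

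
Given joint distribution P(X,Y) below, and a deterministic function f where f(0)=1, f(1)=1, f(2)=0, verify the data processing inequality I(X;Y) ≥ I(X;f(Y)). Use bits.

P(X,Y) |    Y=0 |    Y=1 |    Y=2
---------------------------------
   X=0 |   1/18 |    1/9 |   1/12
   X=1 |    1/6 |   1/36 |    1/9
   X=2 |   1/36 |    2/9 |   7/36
I(X;Y) = 0.2087, I(X;f(Y)) = 0.0061, inequality holds: 0.2087 ≥ 0.0061

Data Processing Inequality: For any Markov chain X → Y → Z, we have I(X;Y) ≥ I(X;Z).

Here Z = f(Y) is a deterministic function of Y, forming X → Y → Z.

Original I(X;Y) = 0.2087 bits

After applying f:
P(X,Z) where Z=f(Y):
- P(X,Z=0) = P(X,Y=2)
- P(X,Z=1) = P(X,Y=0) + P(X,Y=1)

I(X;Z) = I(X;f(Y)) = 0.0061 bits

Verification: 0.2087 ≥ 0.0061 ✓

Information cannot be created by processing; the function f can only lose information about X.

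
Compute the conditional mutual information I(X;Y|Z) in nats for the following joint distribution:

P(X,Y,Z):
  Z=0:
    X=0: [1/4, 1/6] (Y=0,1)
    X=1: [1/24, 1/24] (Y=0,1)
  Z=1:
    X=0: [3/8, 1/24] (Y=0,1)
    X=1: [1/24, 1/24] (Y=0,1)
0.0335 nats

Conditional mutual information: I(X;Y|Z) = H(X|Z) + H(Y|Z) - H(X,Y|Z)

H(Z) = 0.6931
H(X,Z) = 1.1437 → H(X|Z) = 0.4506
H(Y,Z) = 1.2580 → H(Y|Z) = 0.5649
H(X,Y,Z) = 1.6751 → H(X,Y|Z) = 0.9820

I(X;Y|Z) = 0.4506 + 0.5649 - 0.9820 = 0.0335 nats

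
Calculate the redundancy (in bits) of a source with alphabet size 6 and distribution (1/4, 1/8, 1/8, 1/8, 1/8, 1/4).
0.0850 bits

Redundancy measures how far a source is from maximum entropy:
R = H_max - H(X)

Maximum entropy for 6 symbols: H_max = log_2(6) = 2.5850 bits
Actual entropy: H(X) = 2.5000 bits
Redundancy: R = 2.5850 - 2.5000 = 0.0850 bits

This redundancy represents potential for compression: the source could be compressed by 0.0850 bits per symbol.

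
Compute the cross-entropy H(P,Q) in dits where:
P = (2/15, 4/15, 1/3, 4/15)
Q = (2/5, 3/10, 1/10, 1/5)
0.7122 dits

Cross-entropy: H(P,Q) = -Σ p(x) log q(x)

Alternatively: H(P,Q) = H(P) + D_KL(P||Q)
H(P) = 0.5819 dits
D_KL(P||Q) = 0.1304 dits

H(P,Q) = 0.5819 + 0.1304 = 0.7122 dits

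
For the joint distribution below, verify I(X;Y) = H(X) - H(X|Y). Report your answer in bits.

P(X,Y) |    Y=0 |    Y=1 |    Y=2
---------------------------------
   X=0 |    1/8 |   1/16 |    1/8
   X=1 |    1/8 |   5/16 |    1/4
I(X;Y) = 0.0579 bits

Mutual information has multiple equivalent forms:
- I(X;Y) = H(X) - H(X|Y)
- I(X;Y) = H(Y) - H(Y|X)
- I(X;Y) = H(X) + H(Y) - H(X,Y)

Computing all quantities:
H(X) = 0.8960, H(Y) = 1.5613, H(X,Y) = 2.3994
H(X|Y) = 0.8381, H(Y|X) = 1.5034

Verification:
H(X) - H(X|Y) = 0.8960 - 0.8381 = 0.0579
H(Y) - H(Y|X) = 1.5613 - 1.5034 = 0.0579
H(X) + H(Y) - H(X,Y) = 0.8960 + 1.5613 - 2.3994 = 0.0579

All forms give I(X;Y) = 0.0579 bits. ✓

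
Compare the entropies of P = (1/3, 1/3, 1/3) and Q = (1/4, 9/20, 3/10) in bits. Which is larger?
P

Computing entropies in bits:
H(P) = 1.5850
H(Q) = 1.5395

Distribution P has higher entropy.

Intuition: The distribution closer to uniform (more spread out) has higher entropy.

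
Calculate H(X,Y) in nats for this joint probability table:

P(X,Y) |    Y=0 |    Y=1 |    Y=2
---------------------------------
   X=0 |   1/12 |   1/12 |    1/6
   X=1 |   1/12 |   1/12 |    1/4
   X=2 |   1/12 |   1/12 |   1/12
2.0947 nats

Joint entropy is H(X,Y) = -Σ_{x,y} p(x,y) log p(x,y).

Summing over all non-zero entries:
H(X,Y) = -[1/12·log_e(1/12) + 1/12·log_e(1/12) + 1/6·log_e(1/6) + 1/12·log_e(1/12) + 1/12·log_e(1/12) + 1/4·log_e(1/4) + 1/12·log_e(1/12) + 1/12·log_e(1/12) + 1/12·log_e(1/12)]
H(X,Y) = 2.0947 nats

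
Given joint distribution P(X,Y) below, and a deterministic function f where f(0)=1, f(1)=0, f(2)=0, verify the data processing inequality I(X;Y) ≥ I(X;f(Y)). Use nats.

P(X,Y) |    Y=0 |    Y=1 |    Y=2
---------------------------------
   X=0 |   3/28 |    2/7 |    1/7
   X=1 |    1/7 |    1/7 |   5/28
I(X;Y) = 0.0263, I(X;f(Y)) = 0.0077, inequality holds: 0.0263 ≥ 0.0077

Data Processing Inequality: For any Markov chain X → Y → Z, we have I(X;Y) ≥ I(X;Z).

Here Z = f(Y) is a deterministic function of Y, forming X → Y → Z.

Original I(X;Y) = 0.0263 nats

After applying f:
P(X,Z) where Z=f(Y):
- P(X,Z=0) = P(X,Y=1) + P(X,Y=2)
- P(X,Z=1) = P(X,Y=0)

I(X;Z) = I(X;f(Y)) = 0.0077 nats

Verification: 0.0263 ≥ 0.0077 ✓

Information cannot be created by processing; the function f can only lose information about X.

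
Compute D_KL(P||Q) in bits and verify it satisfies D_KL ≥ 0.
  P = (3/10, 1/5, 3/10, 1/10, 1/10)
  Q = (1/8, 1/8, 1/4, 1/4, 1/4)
0.3290 bits

KL divergence satisfies the Gibbs inequality: D_KL(P||Q) ≥ 0 for all distributions P, Q.

D_KL(P||Q) = Σ p(x) log(p(x)/q(x))
Term by term:
  x=0: 3/10 × log_2[(3/10)/(1/8)] = 0.3789
  x=1: 1/5 × log_2[(1/5)/(1/8)] = 0.1356
  x=2: 3/10 × log_2[(3/10)/(1/4)] = 0.0789
  x=3: 1/10 × log_2[(1/10)/(1/4)] = -0.1322
  x=4: 1/10 × log_2[(1/10)/(1/4)] = -0.1322
D_KL(P||Q) = 0.3290 bits

D_KL(P||Q) = 0.3290 ≥ 0 ✓

This non-negativity is a fundamental property: relative entropy cannot be negative because it measures how different Q is from P.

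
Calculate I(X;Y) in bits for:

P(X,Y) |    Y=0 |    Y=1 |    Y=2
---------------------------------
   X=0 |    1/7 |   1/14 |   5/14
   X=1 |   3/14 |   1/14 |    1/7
0.0640 bits

Mutual information: I(X;Y) = H(X) + H(Y) - H(X,Y)

Marginals:
P(X) = (4/7, 3/7), H(X) = 0.9852 bits
P(Y) = (5/14, 1/7, 1/2), H(Y) = 1.4316 bits

Joint entropy: H(X,Y) = 2.3527 bits

I(X;Y) = 0.9852 + 1.4316 - 2.3527 = 0.0640 bits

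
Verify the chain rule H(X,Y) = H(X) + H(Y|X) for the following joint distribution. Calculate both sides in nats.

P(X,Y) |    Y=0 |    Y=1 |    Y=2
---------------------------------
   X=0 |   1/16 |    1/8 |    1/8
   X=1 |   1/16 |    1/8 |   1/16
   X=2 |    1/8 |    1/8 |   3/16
H(X,Y) = 2.1334, H(X) = 1.0717, H(Y|X) = 1.0617 (all in nats)

Chain rule: H(X,Y) = H(X) + H(Y|X)

Left side — joint entropy directly:
H(X,Y) = -Σ p(x,y) log p(x,y) = 2.1334 nats

Right side — compute H(Y|X) from the conditional distributions:
P(X) = (5/16, 1/4, 7/16), so H(X) = 1.0717 nats
H(Y|X) = Σ_x P(X=x) · H(Y|X=x):
  P(Y|X=0) = (1/5, 2/5, 2/5), H(Y|X=0) = 1.0549, weight P(X=0) = 5/16
  P(Y|X=1) = (1/4, 1/2, 1/4), H(Y|X=1) = 1.0397, weight P(X=1) = 1/4
  P(Y|X=2) = (2/7, 2/7, 3/7), H(Y|X=2) = 1.0790, weight P(X=2) = 7/16
H(Y|X) = 1.0617 nats

H(X) + H(Y|X) = 1.0717 + 1.0617 = 2.1334 nats

Both sides equal 2.1334 nats. ✓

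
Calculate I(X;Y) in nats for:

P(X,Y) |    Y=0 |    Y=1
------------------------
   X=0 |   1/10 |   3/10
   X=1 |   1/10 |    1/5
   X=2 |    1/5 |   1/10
0.0662 nats

Mutual information: I(X;Y) = H(X) + H(Y) - H(X,Y)

Marginals:
P(X) = (2/5, 3/10, 3/10), H(X) = 1.0889 nats
P(Y) = (2/5, 3/5), H(Y) = 0.6730 nats

Joint entropy: H(X,Y) = 1.6957 nats

I(X;Y) = 1.0889 + 0.6730 - 1.6957 = 0.0662 nats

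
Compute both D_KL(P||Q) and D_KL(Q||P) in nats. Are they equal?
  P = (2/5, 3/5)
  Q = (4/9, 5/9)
D_KL(P||Q) = 0.0040, D_KL(Q||P) = 0.0041

KL divergence is not symmetric: D_KL(P||Q) ≠ D_KL(Q||P) in general.

D_KL(P||Q) = 0.0040 nats
D_KL(Q||P) = 0.0041 nats

No, they are not equal!

This asymmetry is why KL divergence is not a true distance metric.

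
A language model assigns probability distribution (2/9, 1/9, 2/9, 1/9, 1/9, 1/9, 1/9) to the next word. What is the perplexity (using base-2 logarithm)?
6.6138

Perplexity is 2^H (or exp(H) for natural log).

First, H = -Σ p log p = 2.7255 bits
Perplexity = 2^2.7255 = 6.6138

Interpretation: The model's uncertainty is equivalent to choosing uniformly among 6.6 options.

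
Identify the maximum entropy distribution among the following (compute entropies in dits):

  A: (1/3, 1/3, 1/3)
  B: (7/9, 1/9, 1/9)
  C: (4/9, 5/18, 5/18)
A

For a discrete distribution over n outcomes, entropy is maximized by the uniform distribution.

Computing entropies:
H(A) = 0.4771 dits
H(B) = 0.2969 dits
H(C) = 0.4656 dits

The uniform distribution (where all probabilities equal 1/3) achieves the maximum entropy of log_10(3) = 0.4771 dits.

Distribution A has the highest entropy.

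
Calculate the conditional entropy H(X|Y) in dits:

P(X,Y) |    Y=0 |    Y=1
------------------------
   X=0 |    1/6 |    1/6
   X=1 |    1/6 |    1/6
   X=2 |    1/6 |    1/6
0.4771 dits

Using the chain rule: H(X|Y) = H(X,Y) - H(Y)

First, compute H(X,Y) = 0.7782 dits

Marginal P(Y) = (1/2, 1/2)
H(Y) = 0.3010 dits

H(X|Y) = H(X,Y) - H(Y) = 0.7782 - 0.3010 = 0.4771 dits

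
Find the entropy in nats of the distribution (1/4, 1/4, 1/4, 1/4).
1.3863 nats

Shannon entropy is H(X) = -Σ p(x) log p(x).

For P = (1/4, 1/4, 1/4, 1/4):
H = -1/4 × log_e(1/4) -1/4 × log_e(1/4) -1/4 × log_e(1/4) -1/4 × log_e(1/4)
H = 1.3863 nats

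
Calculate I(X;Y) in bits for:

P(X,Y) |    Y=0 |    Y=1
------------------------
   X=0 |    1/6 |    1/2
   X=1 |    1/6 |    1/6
0.0441 bits

Mutual information: I(X;Y) = H(X) + H(Y) - H(X,Y)

Marginals:
P(X) = (2/3, 1/3), H(X) = 0.9183 bits
P(Y) = (1/3, 2/3), H(Y) = 0.9183 bits

Joint entropy: H(X,Y) = 1.7925 bits

I(X;Y) = 0.9183 + 0.9183 - 1.7925 = 0.0441 bits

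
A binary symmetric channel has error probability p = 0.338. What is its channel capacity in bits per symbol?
0.0771 bits

For a binary symmetric channel (BSC) with error probability p:
Capacity C = 1 - H(p) bits per symbol

where H(p) = -p log₂(p) - (1-p) log₂(1-p) is the binary entropy function.

H(0.338) = 0.9229 bits
C = 1 - 0.9229 = 0.0771 bits per symbol

This means we can reliably transmit up to 0.0771 bits of information per channel use.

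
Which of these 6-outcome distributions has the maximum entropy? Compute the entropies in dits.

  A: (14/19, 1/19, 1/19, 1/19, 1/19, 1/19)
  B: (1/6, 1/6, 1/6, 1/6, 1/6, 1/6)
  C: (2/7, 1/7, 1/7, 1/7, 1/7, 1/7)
B

For a discrete distribution over n outcomes, entropy is maximized by the uniform distribution.

Computing entropies:
H(A) = 0.4342 dits
H(B) = 0.7782 dits
H(C) = 0.7591 dits

The uniform distribution (where all probabilities equal 1/6) achieves the maximum entropy of log_10(6) = 0.7782 dits.

Distribution B has the highest entropy.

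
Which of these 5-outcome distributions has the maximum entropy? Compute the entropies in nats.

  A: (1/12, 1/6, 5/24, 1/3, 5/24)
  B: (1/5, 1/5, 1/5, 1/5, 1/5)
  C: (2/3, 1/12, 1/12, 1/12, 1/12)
B

For a discrete distribution over n outcomes, entropy is maximized by the uniform distribution.

Computing entropies:
H(A) = 1.5255 nats
H(B) = 1.6094 nats
H(C) = 1.0986 nats

The uniform distribution (where all probabilities equal 1/5) achieves the maximum entropy of log_e(5) = 1.6094 nats.

Distribution B has the highest entropy.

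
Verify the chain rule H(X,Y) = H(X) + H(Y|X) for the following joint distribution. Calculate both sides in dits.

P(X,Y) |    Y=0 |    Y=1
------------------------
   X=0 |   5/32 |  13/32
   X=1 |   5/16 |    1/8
H(X,Y) = 0.5556, H(X) = 0.2976, H(Y|X) = 0.2580 (all in dits)

Chain rule: H(X,Y) = H(X) + H(Y|X)

Left side — joint entropy directly:
H(X,Y) = -Σ p(x,y) log p(x,y) = 0.5556 dits

Right side — compute H(Y|X) from the conditional distributions:
P(X) = (9/16, 7/16), so H(X) = 0.2976 dits
H(Y|X) = Σ_x P(X=x) · H(Y|X=x):
  P(Y|X=0) = (5/18, 13/18), H(Y|X=0) = 0.2566, weight P(X=0) = 9/16
  P(Y|X=1) = (5/7, 2/7), H(Y|X=1) = 0.2598, weight P(X=1) = 7/16
H(Y|X) = 0.2580 dits

H(X) + H(Y|X) = 0.2976 + 0.2580 = 0.5556 dits

Both sides equal 0.5556 dits. ✓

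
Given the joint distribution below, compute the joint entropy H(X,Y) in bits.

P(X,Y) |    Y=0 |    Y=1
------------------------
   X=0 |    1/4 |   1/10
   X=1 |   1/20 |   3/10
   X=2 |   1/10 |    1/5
2.3660 bits

Joint entropy is H(X,Y) = -Σ_{x,y} p(x,y) log p(x,y).

Summing over all non-zero entries:
H(X,Y) = -[1/4·log_2(1/4) + 1/10·log_2(1/10) + 1/20·log_2(1/20) + 3/10·log_2(3/10) + 1/10·log_2(1/10) + 1/5·log_2(1/5)]
H(X,Y) = 2.3660 bits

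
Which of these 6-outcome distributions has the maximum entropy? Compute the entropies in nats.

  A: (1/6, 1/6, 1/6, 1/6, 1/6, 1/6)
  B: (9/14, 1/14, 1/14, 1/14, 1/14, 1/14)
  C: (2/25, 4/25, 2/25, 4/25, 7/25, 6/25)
A

For a discrete distribution over n outcomes, entropy is maximized by the uniform distribution.

Computing entropies:
H(A) = 1.7918 nats
H(B) = 1.2266 nats
H(C) = 1.6895 nats

The uniform distribution (where all probabilities equal 1/6) achieves the maximum entropy of log_e(6) = 1.7918 nats.

Distribution A has the highest entropy.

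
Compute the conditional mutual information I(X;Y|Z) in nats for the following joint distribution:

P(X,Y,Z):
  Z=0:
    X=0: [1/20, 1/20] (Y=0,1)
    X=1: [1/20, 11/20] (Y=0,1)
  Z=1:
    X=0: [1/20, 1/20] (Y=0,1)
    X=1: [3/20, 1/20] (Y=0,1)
0.0548 nats

Conditional mutual information: I(X;Y|Z) = H(X|Z) + H(Y|Z) - H(X,Y|Z)

H(Z) = 0.6109
H(X,Z) = 1.0889 → H(X|Z) = 0.4780
H(Y,Z) = 1.0889 → H(Y|Z) = 0.4780
H(X,Y,Z) = 1.5121 → H(X,Y|Z) = 0.9012

I(X;Y|Z) = 0.4780 + 0.4780 - 0.9012 = 0.0548 nats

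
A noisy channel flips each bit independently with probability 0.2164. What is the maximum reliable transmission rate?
0.2465 bits

For a binary symmetric channel (BSC) with error probability p:
Capacity C = 1 - H(p) bits per symbol

where H(p) = -p log₂(p) - (1-p) log₂(1-p) is the binary entropy function.

H(0.2164) = 0.7535 bits
C = 1 - 0.7535 = 0.2465 bits per symbol

This means we can reliably transmit up to 0.2465 bits of information per channel use.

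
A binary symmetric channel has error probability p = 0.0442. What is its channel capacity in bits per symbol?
0.7388 bits

For a binary symmetric channel (BSC) with error probability p:
Capacity C = 1 - H(p) bits per symbol

where H(p) = -p log₂(p) - (1-p) log₂(1-p) is the binary entropy function.

H(0.0442) = 0.2612 bits
C = 1 - 0.2612 = 0.7388 bits per symbol

This means we can reliably transmit up to 0.7388 bits of information per channel use.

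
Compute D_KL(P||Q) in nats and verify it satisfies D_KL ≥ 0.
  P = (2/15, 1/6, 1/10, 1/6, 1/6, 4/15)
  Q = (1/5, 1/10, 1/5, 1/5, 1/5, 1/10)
0.1625 nats

KL divergence satisfies the Gibbs inequality: D_KL(P||Q) ≥ 0 for all distributions P, Q.

D_KL(P||Q) = Σ p(x) log(p(x)/q(x))
Term by term:
  x=0: 2/15 × log_e[(2/15)/(1/5)] = -0.0541
  x=1: 1/6 × log_e[(1/6)/(1/10)] = 0.0851
  x=2: 1/10 × log_e[(1/10)/(1/5)] = -0.0693
  x=3: 1/6 × log_e[(1/6)/(1/5)] = -0.0304
  x=4: 1/6 × log_e[(1/6)/(1/5)] = -0.0304
  x=5: 4/15 × log_e[(4/15)/(1/10)] = 0.2616
D_KL(P||Q) = 0.1625 nats

D_KL(P||Q) = 0.1625 ≥ 0 ✓

This non-negativity is a fundamental property: relative entropy cannot be negative because it measures how different Q is from P.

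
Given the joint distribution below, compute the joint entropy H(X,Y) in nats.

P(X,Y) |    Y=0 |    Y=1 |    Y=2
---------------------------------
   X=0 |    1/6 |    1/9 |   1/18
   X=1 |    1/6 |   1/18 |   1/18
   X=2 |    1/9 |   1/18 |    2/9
2.0621 nats

Joint entropy is H(X,Y) = -Σ_{x,y} p(x,y) log p(x,y).

Summing over all non-zero entries:
H(X,Y) = -[1/6·log_e(1/6) + 1/9·log_e(1/9) + 1/18·log_e(1/18) + 1/6·log_e(1/6) + 1/18·log_e(1/18) + 1/18·log_e(1/18) + 1/9·log_e(1/9) + 1/18·log_e(1/18) + 2/9·log_e(2/9)]
H(X,Y) = 2.0621 nats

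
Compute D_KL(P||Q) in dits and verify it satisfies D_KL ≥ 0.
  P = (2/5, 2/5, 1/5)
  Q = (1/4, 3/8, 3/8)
0.0383 dits

KL divergence satisfies the Gibbs inequality: D_KL(P||Q) ≥ 0 for all distributions P, Q.

D_KL(P||Q) = Σ p(x) log(p(x)/q(x))
Term by term:
  x=0: 2/5 × log_10[(2/5)/(1/4)] = 0.0816
  x=1: 2/5 × log_10[(2/5)/(3/8)] = 0.0112
  x=2: 1/5 × log_10[(1/5)/(3/8)] = -0.0546
D_KL(P||Q) = 0.0383 dits

D_KL(P||Q) = 0.0383 ≥ 0 ✓

This non-negativity is a fundamental property: relative entropy cannot be negative because it measures how different Q is from P.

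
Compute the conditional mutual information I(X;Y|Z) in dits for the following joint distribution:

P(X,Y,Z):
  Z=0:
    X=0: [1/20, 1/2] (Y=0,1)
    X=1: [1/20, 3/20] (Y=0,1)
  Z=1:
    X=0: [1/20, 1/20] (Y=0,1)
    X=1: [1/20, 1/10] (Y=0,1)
0.0078 dits

Conditional mutual information: I(X;Y|Z) = H(X|Z) + H(Y|Z) - H(X,Y|Z)

H(Z) = 0.2442
H(X,Z) = 0.5062 → H(X|Z) = 0.2620
H(Y,Z) = 0.4452 → H(Y|Z) = 0.2010
H(X,Y,Z) = 0.6994 → H(X,Y|Z) = 0.4551

I(X;Y|Z) = 0.2620 + 0.2010 - 0.4551 = 0.0078 dits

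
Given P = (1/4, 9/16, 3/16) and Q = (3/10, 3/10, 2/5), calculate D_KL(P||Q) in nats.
0.1659 nats

KL divergence: D_KL(P||Q) = Σ p(x) log(p(x)/q(x))

Computing term by term:
  x=0: 1/4 × log_e[(1/4)/(3/10)] = 1/4 × -0.1823 = -0.0456
  x=1: 9/16 × log_e[(9/16)/(3/10)] = 9/16 × 0.6286 = 0.3536
  x=2: 3/16 × log_e[(3/16)/(2/5)] = 3/16 × -0.7577 = -0.1421

D_KL(P||Q) = 0.1659 nats

Note: KL divergence is always non-negative and equals 0 iff P = Q.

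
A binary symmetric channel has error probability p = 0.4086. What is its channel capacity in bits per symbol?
0.0242 bits

For a binary symmetric channel (BSC) with error probability p:
Capacity C = 1 - H(p) bits per symbol

where H(p) = -p log₂(p) - (1-p) log₂(1-p) is the binary entropy function.

H(0.4086) = 0.9758 bits
C = 1 - 0.9758 = 0.0242 bits per symbol

This means we can reliably transmit up to 0.0242 bits of information per channel use.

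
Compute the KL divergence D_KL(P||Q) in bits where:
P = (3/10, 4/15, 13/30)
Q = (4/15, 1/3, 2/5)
0.0152 bits

KL divergence: D_KL(P||Q) = Σ p(x) log(p(x)/q(x))

Computing term by term:
  x=0: 3/10 × log_2[(3/10)/(4/15)] = 3/10 × 0.1699 = 0.0510
  x=1: 4/15 × log_2[(4/15)/(1/3)] = 4/15 × -0.3219 = -0.0858
  x=2: 13/30 × log_2[(13/30)/(2/5)] = 13/30 × 0.1155 = 0.0500

D_KL(P||Q) = 0.0152 bits

Note: KL divergence is always non-negative and equals 0 iff P = Q.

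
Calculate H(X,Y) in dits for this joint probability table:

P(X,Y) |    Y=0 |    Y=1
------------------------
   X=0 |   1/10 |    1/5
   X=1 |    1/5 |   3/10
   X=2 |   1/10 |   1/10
0.7365 dits

Joint entropy is H(X,Y) = -Σ_{x,y} p(x,y) log p(x,y).

Summing over all non-zero entries:
H(X,Y) = -[1/10·log_10(1/10) + 1/5·log_10(1/5) + 1/5·log_10(1/5) + 3/10·log_10(3/10) + 1/10·log_10(1/10) + 1/10·log_10(1/10)]
H(X,Y) = 0.7365 dits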